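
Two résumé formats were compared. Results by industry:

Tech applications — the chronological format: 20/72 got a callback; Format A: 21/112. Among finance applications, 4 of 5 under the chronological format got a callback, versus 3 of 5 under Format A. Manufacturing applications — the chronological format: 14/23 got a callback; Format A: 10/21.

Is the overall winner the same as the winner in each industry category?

Yes

Tech: the chronological format 20/72 = 27.8%, Format A 21/112 = 18.8% → the chronological format
Finance: the chronological format 4/5 = 80.0%, Format A 3/5 = 60.0% → the chronological format
Manufacturing: the chronological format 14/23 = 60.9%, Format A 10/21 = 47.6% → the chronological format
Overall: the chronological format 38/100 = 38.0%, Format A 34/138 = 24.6% → the chronological format
The chronological format wins overall and in every industry group — no reversal.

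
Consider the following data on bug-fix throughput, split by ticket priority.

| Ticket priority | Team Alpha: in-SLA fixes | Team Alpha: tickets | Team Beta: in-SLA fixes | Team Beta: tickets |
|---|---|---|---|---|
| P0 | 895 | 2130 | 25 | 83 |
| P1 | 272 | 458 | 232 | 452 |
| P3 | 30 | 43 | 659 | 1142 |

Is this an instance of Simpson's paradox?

P0: Team Alpha 895/2130 = 42.0%, Team Beta 25/83 = 30.1% → Team Alpha
P1: Team Alpha 272/458 = 59.4%, Team Beta 232/452 = 51.3% → Team Alpha
P3: Team Alpha 30/43 = 69.8%, Team Beta 659/1142 = 57.7% → Team Alpha
Overall: Team Alpha 1197/2631 = 45.5%, Team Beta 916/1677 = 54.6% → Team Beta
Team Alpha wins each ticket group but Team Beta wins overall — the comparison reverses. Team Alpha's tickets skew toward P0, which has a lower base rate.

Yes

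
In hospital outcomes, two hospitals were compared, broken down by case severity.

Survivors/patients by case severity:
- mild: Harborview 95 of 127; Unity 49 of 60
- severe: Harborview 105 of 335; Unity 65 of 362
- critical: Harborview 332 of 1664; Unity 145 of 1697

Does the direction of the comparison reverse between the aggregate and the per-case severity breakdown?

Mild: Harborview 95/127 = 74.8%, Unity 49/60 = 81.7% → Unity
Severe: Harborview 105/335 = 31.3%, Unity 65/362 = 18.0% → Harborview
Critical: Harborview 332/1664 = 20.0%, Unity 145/1697 = 8.5% → Harborview
Overall: Harborview 532/2126 = 25.0%, Unity 259/2119 = 12.2% → Harborview
Neither sweeps: Harborview wins 2 of 3 groups, Unity wins 1. Harborview wins overall but not every group — no Simpson reversal.

No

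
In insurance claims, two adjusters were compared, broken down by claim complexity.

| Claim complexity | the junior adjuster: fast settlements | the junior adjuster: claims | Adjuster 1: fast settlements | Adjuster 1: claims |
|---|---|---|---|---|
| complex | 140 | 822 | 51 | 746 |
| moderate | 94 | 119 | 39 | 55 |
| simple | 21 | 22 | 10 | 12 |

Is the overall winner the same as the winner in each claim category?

Complex: the junior adjuster 140/822 = 17.0%, Adjuster 1 51/746 = 6.8% → the junior adjuster
Moderate: the junior adjuster 94/119 = 79.0%, Adjuster 1 39/55 = 70.9% → the junior adjuster
Simple: the junior adjuster 21/22 = 95.5%, Adjuster 1 10/12 = 83.3% → the junior adjuster
Overall: the junior adjuster 255/963 = 26.5%, Adjuster 1 100/813 = 12.3% → the junior adjuster
The junior adjuster wins overall and in every claim group — no reversal.

Yes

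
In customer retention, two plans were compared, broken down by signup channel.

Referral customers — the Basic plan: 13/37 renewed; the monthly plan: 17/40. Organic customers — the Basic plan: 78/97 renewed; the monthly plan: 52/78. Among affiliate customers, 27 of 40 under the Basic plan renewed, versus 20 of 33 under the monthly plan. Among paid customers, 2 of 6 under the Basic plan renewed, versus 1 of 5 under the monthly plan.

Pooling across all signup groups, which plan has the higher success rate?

Referral: the Basic plan 13/37 = 35.1%, the monthly plan 17/40 = 42.5% → the monthly plan
Organic: the Basic plan 78/97 = 80.4%, the monthly plan 52/78 = 66.7% → the Basic plan
Affiliate: the Basic plan 27/40 = 67.5%, the monthly plan 20/33 = 60.6% → the Basic plan
Paid: the Basic plan 2/6 = 33.3%, the monthly plan 1/5 = 20.0% → the Basic plan
Overall: the Basic plan 120/180 = 66.7%, the monthly plan 90/156 = 57.7% → the Basic plan
(Neither sweeps every signup group, but the Basic plan has the higher pooled rate.)

the Basic plan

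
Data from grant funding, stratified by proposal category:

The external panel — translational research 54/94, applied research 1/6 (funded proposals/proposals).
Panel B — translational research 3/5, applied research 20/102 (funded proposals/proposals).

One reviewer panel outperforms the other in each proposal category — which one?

Translational research: the external panel 54/94 = 57.4%, Panel B 3/5 = 60.0% → Panel B
Applied research: the external panel 1/6 = 16.7%, Panel B 20/102 = 19.6% → Panel B
Panel B has the higher rate in both groups.

Panel B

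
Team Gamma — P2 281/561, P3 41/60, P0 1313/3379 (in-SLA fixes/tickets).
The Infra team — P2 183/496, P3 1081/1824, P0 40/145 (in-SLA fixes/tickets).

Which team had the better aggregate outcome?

the Infra team

P2: Team Gamma 281/561 = 50.1%, the Infra team 183/496 = 36.9% → Team Gamma
P3: Team Gamma 41/60 = 68.3%, the Infra team 1081/1824 = 59.3% → Team Gamma
P0: Team Gamma 1313/3379 = 38.9%, the Infra team 40/145 = 27.6% → Team Gamma
Overall: Team Gamma 1635/4000 = 40.9%, the Infra team 1304/2465 = 52.9% → the Infra team
(Team Gamma wins every ticket group but the Infra team wins overall — Team Gamma's tickets skew toward the low-rate P0 group.)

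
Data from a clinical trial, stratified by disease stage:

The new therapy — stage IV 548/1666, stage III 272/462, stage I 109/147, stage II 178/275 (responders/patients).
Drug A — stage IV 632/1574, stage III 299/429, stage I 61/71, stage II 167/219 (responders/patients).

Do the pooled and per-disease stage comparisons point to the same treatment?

Yes

Stage IV: the new therapy 548/1666 = 32.9%, Drug A 632/1574 = 40.2% → Drug A
Stage III: the new therapy 272/462 = 58.9%, Drug A 299/429 = 69.7% → Drug A
Stage I: the new therapy 109/147 = 74.1%, Drug A 61/71 = 85.9% → Drug A
Stage II: the new therapy 178/275 = 64.7%, Drug A 167/219 = 76.3% → Drug A
Overall: the new therapy 1107/2550 = 43.4%, Drug A 1159/2293 = 50.5% → Drug A
Drug A wins overall and in every disease group — no reversal.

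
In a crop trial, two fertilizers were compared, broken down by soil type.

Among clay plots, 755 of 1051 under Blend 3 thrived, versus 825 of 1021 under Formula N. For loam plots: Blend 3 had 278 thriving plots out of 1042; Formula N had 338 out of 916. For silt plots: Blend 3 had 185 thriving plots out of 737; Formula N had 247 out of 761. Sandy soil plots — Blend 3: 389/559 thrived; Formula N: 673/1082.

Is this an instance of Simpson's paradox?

Clay: Blend 3 755/1051 = 71.8%, Formula N 825/1021 = 80.8% → Formula N
Loam: Blend 3 278/1042 = 26.7%, Formula N 338/916 = 36.9% → Formula N
Silt: Blend 3 185/737 = 25.1%, Formula N 247/761 = 32.5% → Formula N
Sandy soil: Blend 3 389/559 = 69.6%, Formula N 673/1082 = 62.2% → Blend 3
Overall: Blend 3 1607/3389 = 47.4%, Formula N 2083/3780 = 55.1% → Formula N
Neither sweeps: Blend 3 wins 1 of 4 groups, Formula N wins 3. Formula N wins overall but not every group — no Simpson reversal.

No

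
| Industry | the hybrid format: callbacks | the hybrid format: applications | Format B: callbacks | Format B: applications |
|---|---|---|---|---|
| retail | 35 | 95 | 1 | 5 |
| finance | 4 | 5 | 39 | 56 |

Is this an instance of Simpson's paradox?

Retail: the hybrid format 35/95 = 36.8%, Format B 1/5 = 20.0% → the hybrid format
Finance: the hybrid format 4/5 = 80.0%, Format B 39/56 = 69.6% → the hybrid format
Overall: the hybrid format 39/100 = 39.0%, Format B 40/61 = 65.6% → Format B
The hybrid format wins each industry group but Format B wins overall — the comparison reverses. The hybrid format's applications skew toward retail, which has a lower base rate.

Yes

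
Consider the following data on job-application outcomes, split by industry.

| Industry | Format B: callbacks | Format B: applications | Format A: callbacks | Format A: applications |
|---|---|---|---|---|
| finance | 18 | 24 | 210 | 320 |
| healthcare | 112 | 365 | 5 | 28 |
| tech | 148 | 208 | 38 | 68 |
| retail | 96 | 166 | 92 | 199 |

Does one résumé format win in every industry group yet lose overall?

Yes

Finance: Format B 18/24 = 75.0%, Format A 210/320 = 65.6% → Format B
Healthcare: Format B 112/365 = 30.7%, Format A 5/28 = 17.9% → Format B
Tech: Format B 148/208 = 71.2%, Format A 38/68 = 55.9% → Format B
Retail: Format B 96/166 = 57.8%, Format A 92/199 = 46.2% → Format B
Overall: Format B 374/763 = 49.0%, Format A 345/615 = 56.1% → Format A
Format B wins each industry group but Format A wins overall — the comparison reverses. Format B's applications skew toward healthcare, which has a lower base rate.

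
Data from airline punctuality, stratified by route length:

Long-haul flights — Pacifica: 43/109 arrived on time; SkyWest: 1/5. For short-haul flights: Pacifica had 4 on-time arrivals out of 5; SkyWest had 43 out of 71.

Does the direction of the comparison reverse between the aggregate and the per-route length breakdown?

Yes

Long-haul: Pacifica 43/109 = 39.4%, SkyWest 1/5 = 20.0% → Pacifica
Short-haul: Pacifica 4/5 = 80.0%, SkyWest 43/71 = 60.6% → Pacifica
Overall: Pacifica 47/114 = 41.2%, SkyWest 44/76 = 57.9% → SkyWest
Pacifica wins each route group but SkyWest wins overall — the comparison reverses. Pacifica's flights skew toward long-haul, which has a lower base rate.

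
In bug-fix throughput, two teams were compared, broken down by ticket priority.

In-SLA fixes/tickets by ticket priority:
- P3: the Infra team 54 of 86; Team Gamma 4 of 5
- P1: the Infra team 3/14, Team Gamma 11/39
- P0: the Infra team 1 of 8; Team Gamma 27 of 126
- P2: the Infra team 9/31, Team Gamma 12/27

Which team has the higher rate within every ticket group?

Team Gamma

P3: the Infra team 54/86 = 62.8%, Team Gamma 4/5 = 80.0% → Team Gamma
P1: the Infra team 3/14 = 21.4%, Team Gamma 11/39 = 28.2% → Team Gamma
P0: the Infra team 1/8 = 12.5%, Team Gamma 27/126 = 21.4% → Team Gamma
P2: the Infra team 9/31 = 29.0%, Team Gamma 12/27 = 44.4% → Team Gamma
Team Gamma has the higher rate in all 4 groups.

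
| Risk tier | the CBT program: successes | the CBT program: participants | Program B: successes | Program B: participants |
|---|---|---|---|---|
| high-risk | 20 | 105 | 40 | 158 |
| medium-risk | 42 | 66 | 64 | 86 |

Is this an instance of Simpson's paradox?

No

High-risk: the CBT program 20/105 = 19.0%, Program B 40/158 = 25.3% → Program B
Medium-risk: the CBT program 42/66 = 63.6%, Program B 64/86 = 74.4% → Program B
Overall: the CBT program 62/171 = 36.3%, Program B 104/244 = 42.6% → Program B
Program B wins overall and in every risk group — no reversal.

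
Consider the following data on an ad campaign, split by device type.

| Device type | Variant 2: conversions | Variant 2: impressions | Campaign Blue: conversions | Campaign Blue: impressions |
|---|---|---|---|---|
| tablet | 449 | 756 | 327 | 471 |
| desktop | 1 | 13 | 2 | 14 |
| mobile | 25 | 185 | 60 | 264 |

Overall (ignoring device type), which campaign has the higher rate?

Tablet: Variant 2 449/756 = 59.4%, Campaign Blue 327/471 = 69.4% → Campaign Blue
Desktop: Variant 2 1/13 = 7.7%, Campaign Blue 2/14 = 14.3% → Campaign Blue
Mobile: Variant 2 25/185 = 13.5%, Campaign Blue 60/264 = 22.7% → Campaign Blue
Overall: Variant 2 475/954 = 49.8%, Campaign Blue 389/749 = 51.9% → Campaign Blue

Campaign Blue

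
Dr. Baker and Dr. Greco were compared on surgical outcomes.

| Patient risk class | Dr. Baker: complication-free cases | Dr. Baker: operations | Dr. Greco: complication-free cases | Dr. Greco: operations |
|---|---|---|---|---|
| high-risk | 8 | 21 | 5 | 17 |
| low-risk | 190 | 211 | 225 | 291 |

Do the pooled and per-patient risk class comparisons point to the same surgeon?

High-risk: Dr. Baker 8/21 = 38.1%, Dr. Greco 5/17 = 29.4% → Dr. Baker
Low-risk: Dr. Baker 190/211 = 90.0%, Dr. Greco 225/291 = 77.3% → Dr. Baker
Overall: Dr. Baker 198/232 = 85.3%, Dr. Greco 230/308 = 74.7% → Dr. Baker
Dr. Baker wins overall and in every patient risk group — no reversal.

Yes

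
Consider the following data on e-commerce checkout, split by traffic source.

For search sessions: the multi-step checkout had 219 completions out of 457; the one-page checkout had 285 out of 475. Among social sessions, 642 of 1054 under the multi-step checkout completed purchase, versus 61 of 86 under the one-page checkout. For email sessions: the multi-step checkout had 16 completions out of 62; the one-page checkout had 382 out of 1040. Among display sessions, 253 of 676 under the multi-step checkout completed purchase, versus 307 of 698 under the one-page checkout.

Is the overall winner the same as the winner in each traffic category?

No

Search: the multi-step checkout 219/457 = 47.9%, the one-page checkout 285/475 = 60.0% → the one-page checkout
Social: the multi-step checkout 642/1054 = 60.9%, the one-page checkout 61/86 = 70.9% → the one-page checkout
Email: the multi-step checkout 16/62 = 25.8%, the one-page checkout 382/1040 = 36.7% → the one-page checkout
Display: the multi-step checkout 253/676 = 37.4%, the one-page checkout 307/698 = 44.0% → the one-page checkout
Overall: the multi-step checkout 1130/2249 = 50.2%, the one-page checkout 1035/2299 = 45.0% → the multi-step checkout
The one-page checkout wins each traffic group but the multi-step checkout wins overall — the comparison reverses. The one-page checkout's sessions skew toward email, which has a lower base rate.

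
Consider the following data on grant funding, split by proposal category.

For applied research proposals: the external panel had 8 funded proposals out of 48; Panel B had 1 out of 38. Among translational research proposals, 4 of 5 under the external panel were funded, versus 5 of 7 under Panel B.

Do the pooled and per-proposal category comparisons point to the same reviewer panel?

Applied research: the external panel 8/48 = 16.7%, Panel B 1/38 = 2.6% → the external panel
Translational research: the external panel 4/5 = 80.0%, Panel B 5/7 = 71.4% → the external panel
Overall: the external panel 12/53 = 22.6%, Panel B 6/45 = 13.3% → the external panel
The external panel wins overall and in every proposal group — no reversal.

Yes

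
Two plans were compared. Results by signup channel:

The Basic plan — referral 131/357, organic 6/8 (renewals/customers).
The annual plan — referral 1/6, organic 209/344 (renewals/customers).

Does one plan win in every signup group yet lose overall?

Referral: the Basic plan 131/357 = 36.7%, the annual plan 1/6 = 16.7% → the Basic plan
Organic: the Basic plan 6/8 = 75.0%, the annual plan 209/344 = 60.8% → the Basic plan
Overall: the Basic plan 137/365 = 37.5%, the annual plan 210/350 = 60.0% → the annual plan
The Basic plan wins each signup group but the annual plan wins overall — the comparison reverses. The Basic plan's customers skew toward referral, which has a lower base rate.

Yes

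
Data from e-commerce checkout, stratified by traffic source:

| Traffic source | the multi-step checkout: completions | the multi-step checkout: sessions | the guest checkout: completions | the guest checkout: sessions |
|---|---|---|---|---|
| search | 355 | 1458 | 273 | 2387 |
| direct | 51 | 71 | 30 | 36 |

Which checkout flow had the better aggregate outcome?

Search: the multi-step checkout 355/1458 = 24.3%, the guest checkout 273/2387 = 11.4% → the multi-step checkout
Direct: the multi-step checkout 51/71 = 71.8%, the guest checkout 30/36 = 83.3% → the guest checkout
Overall: the multi-step checkout 406/1529 = 26.6%, the guest checkout 303/2423 = 12.5% → the multi-step checkout
(Neither sweeps every traffic group, but the multi-step checkout has the higher pooled rate.)

the multi-step checkout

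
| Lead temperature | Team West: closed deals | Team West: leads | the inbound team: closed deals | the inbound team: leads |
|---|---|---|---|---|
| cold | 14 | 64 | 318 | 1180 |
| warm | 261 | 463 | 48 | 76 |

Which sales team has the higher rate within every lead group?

Cold: Team West 14/64 = 21.9%, the inbound team 318/1180 = 26.9% → the inbound team
Warm: Team West 261/463 = 56.4%, the inbound team 48/76 = 63.2% → the inbound team
The inbound team has the higher rate in both groups.

the inbound team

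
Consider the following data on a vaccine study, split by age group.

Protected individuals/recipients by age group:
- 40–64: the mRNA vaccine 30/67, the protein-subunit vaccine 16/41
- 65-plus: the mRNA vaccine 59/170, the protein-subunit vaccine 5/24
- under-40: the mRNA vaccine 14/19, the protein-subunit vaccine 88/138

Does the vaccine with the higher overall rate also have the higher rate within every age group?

40–64: the mRNA vaccine 30/67 = 44.8%, the protein-subunit vaccine 16/41 = 39.0% → the mRNA vaccine
65-plus: the mRNA vaccine 59/170 = 34.7%, the protein-subunit vaccine 5/24 = 20.8% → the mRNA vaccine
Under-40: the mRNA vaccine 14/19 = 73.7%, the protein-subunit vaccine 88/138 = 63.8% → the mRNA vaccine
Overall: the mRNA vaccine 103/256 = 40.2%, the protein-subunit vaccine 109/203 = 53.7% → the protein-subunit vaccine
The mRNA vaccine wins each age group but the protein-subunit vaccine wins overall — the comparison reverses. The mRNA vaccine's recipients skew toward 65-plus, which has a lower base rate.

No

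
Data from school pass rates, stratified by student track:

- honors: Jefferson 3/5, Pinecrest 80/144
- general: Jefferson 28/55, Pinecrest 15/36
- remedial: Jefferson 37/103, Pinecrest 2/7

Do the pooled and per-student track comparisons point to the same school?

No

Honors: Jefferson 3/5 = 60.0%, Pinecrest 80/144 = 55.6% → Jefferson
General: Jefferson 28/55 = 50.9%, Pinecrest 15/36 = 41.7% → Jefferson
Remedial: Jefferson 37/103 = 35.9%, Pinecrest 2/7 = 28.6% → Jefferson
Overall: Jefferson 68/163 = 41.7%, Pinecrest 97/187 = 51.9% → Pinecrest
Jefferson wins each student group but Pinecrest wins overall — the comparison reverses. Jefferson's students skew toward remedial, which has a lower base rate.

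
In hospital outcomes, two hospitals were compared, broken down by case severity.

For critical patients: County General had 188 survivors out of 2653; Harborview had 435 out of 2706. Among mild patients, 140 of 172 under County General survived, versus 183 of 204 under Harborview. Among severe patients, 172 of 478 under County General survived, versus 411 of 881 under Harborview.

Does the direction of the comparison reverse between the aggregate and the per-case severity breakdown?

No

Critical: County General 188/2653 = 7.1%, Harborview 435/2706 = 16.1% → Harborview
Mild: County General 140/172 = 81.4%, Harborview 183/204 = 89.7% → Harborview
Severe: County General 172/478 = 36.0%, Harborview 411/881 = 46.7% → Harborview
Overall: County General 500/3303 = 15.1%, Harborview 1029/3791 = 27.1% → Harborview
Harborview wins overall and in every case group — no reversal.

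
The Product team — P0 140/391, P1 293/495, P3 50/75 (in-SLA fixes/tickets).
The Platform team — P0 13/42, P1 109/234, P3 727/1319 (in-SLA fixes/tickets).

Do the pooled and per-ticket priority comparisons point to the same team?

P0: the Product team 140/391 = 35.8%, the Platform team 13/42 = 31.0% → the Product team
P1: the Product team 293/495 = 59.2%, the Platform team 109/234 = 46.6% → the Product team
P3: the Product team 50/75 = 66.7%, the Platform team 727/1319 = 55.1% → the Product team
Overall: the Product team 483/961 = 50.3%, the Platform team 849/1595 = 53.2% → the Platform team
The Product team wins each ticket group but the Platform team wins overall — the comparison reverses. The Product team's tickets skew toward P0, which has a lower base rate.

No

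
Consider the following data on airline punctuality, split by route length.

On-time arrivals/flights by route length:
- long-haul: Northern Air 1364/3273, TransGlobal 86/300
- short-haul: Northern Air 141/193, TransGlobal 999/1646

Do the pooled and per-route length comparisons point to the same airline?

Long-haul: Northern Air 1364/3273 = 41.7%, TransGlobal 86/300 = 28.7% → Northern Air
Short-haul: Northern Air 141/193 = 73.1%, TransGlobal 999/1646 = 60.7% → Northern Air
Overall: Northern Air 1505/3466 = 43.4%, TransGlobal 1085/1946 = 55.8% → TransGlobal
Northern Air wins each route group but TransGlobal wins overall — the comparison reverses. Northern Air's flights skew toward long-haul, which has a lower base rate.

No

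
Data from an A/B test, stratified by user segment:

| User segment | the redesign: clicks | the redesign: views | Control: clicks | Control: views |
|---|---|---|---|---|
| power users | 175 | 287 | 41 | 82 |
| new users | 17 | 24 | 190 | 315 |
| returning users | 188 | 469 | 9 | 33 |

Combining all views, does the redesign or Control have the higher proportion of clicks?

Control

Power users: the redesign 175/287 = 61.0%, Control 41/82 = 50.0% → the redesign
New users: the redesign 17/24 = 70.8%, Control 190/315 = 60.3% → the redesign
Returning users: the redesign 188/469 = 40.1%, Control 9/33 = 27.3% → the redesign
Overall: the redesign 380/780 = 48.7%, Control 240/430 = 55.8% → Control
(The redesign wins every user group but Control wins overall — the redesign's views skew toward the low-rate returning users group.)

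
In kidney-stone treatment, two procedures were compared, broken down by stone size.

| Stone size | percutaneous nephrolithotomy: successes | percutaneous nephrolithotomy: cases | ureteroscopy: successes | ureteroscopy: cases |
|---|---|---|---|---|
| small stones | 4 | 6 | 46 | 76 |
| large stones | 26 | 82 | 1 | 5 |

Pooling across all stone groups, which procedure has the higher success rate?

ureteroscopy

Small stones: percutaneous nephrolithotomy 4/6 = 66.7%, ureteroscopy 46/76 = 60.5% → percutaneous nephrolithotomy
Large stones: percutaneous nephrolithotomy 26/82 = 31.7%, ureteroscopy 1/5 = 20.0% → percutaneous nephrolithotomy
Overall: percutaneous nephrolithotomy 30/88 = 34.1%, ureteroscopy 47/81 = 58.0% → ureteroscopy
(Percutaneous nephrolithotomy wins every stone group but ureteroscopy wins overall — percutaneous nephrolithotomy's cases skew toward the low-rate large stones group.)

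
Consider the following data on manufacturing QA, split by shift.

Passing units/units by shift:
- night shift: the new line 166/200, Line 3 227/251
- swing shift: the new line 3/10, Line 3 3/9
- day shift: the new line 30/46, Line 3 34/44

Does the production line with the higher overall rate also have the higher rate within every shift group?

Night shift: the new line 166/200 = 83.0%, Line 3 227/251 = 90.4% → Line 3
Swing shift: the new line 3/10 = 30.0%, Line 3 3/9 = 33.3% → Line 3
Day shift: the new line 30/46 = 65.2%, Line 3 34/44 = 77.3% → Line 3
Overall: the new line 199/256 = 77.7%, Line 3 264/304 = 86.8% → Line 3
Line 3 wins overall and in every shift group — no reversal.

Yes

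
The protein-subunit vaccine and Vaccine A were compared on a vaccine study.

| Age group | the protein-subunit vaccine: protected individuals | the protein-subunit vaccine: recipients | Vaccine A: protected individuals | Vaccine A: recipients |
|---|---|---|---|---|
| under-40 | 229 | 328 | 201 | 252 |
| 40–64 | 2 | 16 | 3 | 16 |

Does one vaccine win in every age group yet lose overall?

No

Under-40: the protein-subunit vaccine 229/328 = 69.8%, Vaccine A 201/252 = 79.8% → Vaccine A
40–64: the protein-subunit vaccine 2/16 = 12.5%, Vaccine A 3/16 = 18.8% → Vaccine A
Overall: the protein-subunit vaccine 231/344 = 67.2%, Vaccine A 204/268 = 76.1% → Vaccine A
Vaccine A wins overall and in every age group — no reversal.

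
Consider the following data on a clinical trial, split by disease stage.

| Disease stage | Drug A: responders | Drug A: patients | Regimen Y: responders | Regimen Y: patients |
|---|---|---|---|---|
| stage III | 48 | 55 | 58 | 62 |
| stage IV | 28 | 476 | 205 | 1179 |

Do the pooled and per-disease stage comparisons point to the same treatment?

Yes

Stage III: Drug A 48/55 = 87.3%, Regimen Y 58/62 = 93.5% → Regimen Y
Stage IV: Drug A 28/476 = 5.9%, Regimen Y 205/1179 = 17.4% → Regimen Y
Overall: Drug A 76/531 = 14.3%, Regimen Y 263/1241 = 21.2% → Regimen Y
Regimen Y wins overall and in every disease group — no reversal.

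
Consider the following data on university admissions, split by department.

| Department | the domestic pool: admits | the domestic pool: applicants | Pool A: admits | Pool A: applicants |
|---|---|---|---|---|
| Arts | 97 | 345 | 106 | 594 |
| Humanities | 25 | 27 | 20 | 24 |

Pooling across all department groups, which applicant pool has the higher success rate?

the domestic pool

Arts: the domestic pool 97/345 = 28.1%, Pool A 106/594 = 17.8% → the domestic pool
Humanities: the domestic pool 25/27 = 92.6%, Pool A 20/24 = 83.3% → the domestic pool
Overall: the domestic pool 122/372 = 32.8%, Pool A 126/618 = 20.4% → the domestic pool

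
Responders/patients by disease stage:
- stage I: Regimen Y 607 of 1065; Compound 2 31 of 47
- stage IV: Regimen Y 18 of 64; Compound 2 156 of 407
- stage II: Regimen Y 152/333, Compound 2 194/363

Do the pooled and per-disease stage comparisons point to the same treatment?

No

Stage I: Regimen Y 607/1065 = 57.0%, Compound 2 31/47 = 66.0% → Compound 2
Stage IV: Regimen Y 18/64 = 28.1%, Compound 2 156/407 = 38.3% → Compound 2
Stage II: Regimen Y 152/333 = 45.6%, Compound 2 194/363 = 53.4% → Compound 2
Overall: Regimen Y 777/1462 = 53.1%, Compound 2 381/817 = 46.6% → Regimen Y
Compound 2 wins each disease group but Regimen Y wins overall — the comparison reverses. Compound 2's patients skew toward stage IV, which has a lower base rate.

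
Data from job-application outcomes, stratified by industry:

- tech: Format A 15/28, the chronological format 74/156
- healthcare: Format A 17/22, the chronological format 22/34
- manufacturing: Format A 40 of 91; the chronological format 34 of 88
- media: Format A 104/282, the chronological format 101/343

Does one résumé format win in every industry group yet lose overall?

No

Tech: Format A 15/28 = 53.6%, the chronological format 74/156 = 47.4% → Format A
Healthcare: Format A 17/22 = 77.3%, the chronological format 22/34 = 64.7% → Format A
Manufacturing: Format A 40/91 = 44.0%, the chronological format 34/88 = 38.6% → Format A
Media: Format A 104/282 = 36.9%, the chronological format 101/343 = 29.4% → Format A
Overall: Format A 176/423 = 41.6%, the chronological format 231/621 = 37.2% → Format A
Format A wins overall and in every industry group — no reversal.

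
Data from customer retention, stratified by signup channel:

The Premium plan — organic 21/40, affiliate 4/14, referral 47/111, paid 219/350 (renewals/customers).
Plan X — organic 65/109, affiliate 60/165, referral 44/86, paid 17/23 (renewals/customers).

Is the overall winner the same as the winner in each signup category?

No

Organic: the Premium plan 21/40 = 52.5%, Plan X 65/109 = 59.6% → Plan X
Affiliate: the Premium plan 4/14 = 28.6%, Plan X 60/165 = 36.4% → Plan X
Referral: the Premium plan 47/111 = 42.3%, Plan X 44/86 = 51.2% → Plan X
Paid: the Premium plan 219/350 = 62.6%, Plan X 17/23 = 73.9% → Plan X
Overall: the Premium plan 291/515 = 56.5%, Plan X 186/383 = 48.6% → the Premium plan
Plan X wins each signup group but the Premium plan wins overall — the comparison reverses. Plan X's customers skew toward affiliate, which has a lower base rate.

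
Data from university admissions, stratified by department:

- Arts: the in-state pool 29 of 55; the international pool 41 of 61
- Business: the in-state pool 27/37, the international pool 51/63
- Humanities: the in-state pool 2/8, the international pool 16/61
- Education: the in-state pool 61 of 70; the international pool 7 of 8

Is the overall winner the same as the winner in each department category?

Arts: the in-state pool 29/55 = 52.7%, the international pool 41/61 = 67.2% → the international pool
Business: the in-state pool 27/37 = 73.0%, the international pool 51/63 = 81.0% → the international pool
Humanities: the in-state pool 2/8 = 25.0%, the international pool 16/61 = 26.2% → the international pool
Education: the in-state pool 61/70 = 87.1%, the international pool 7/8 = 87.5% → the international pool
Overall: the in-state pool 119/170 = 70.0%, the international pool 115/193 = 59.6% → the in-state pool
The international pool wins each department group but the in-state pool wins overall — the comparison reverses. The international pool's applicants skew toward Humanities, which has a lower base rate.

No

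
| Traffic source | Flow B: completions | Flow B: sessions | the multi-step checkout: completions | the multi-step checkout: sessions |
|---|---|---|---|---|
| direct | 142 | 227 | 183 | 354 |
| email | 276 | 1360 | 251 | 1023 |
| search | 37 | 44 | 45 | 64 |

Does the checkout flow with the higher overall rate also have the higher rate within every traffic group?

No

Direct: Flow B 142/227 = 62.6%, the multi-step checkout 183/354 = 51.7% → Flow B
Email: Flow B 276/1360 = 20.3%, the multi-step checkout 251/1023 = 24.5% → the multi-step checkout
Search: Flow B 37/44 = 84.1%, the multi-step checkout 45/64 = 70.3% → Flow B
Overall: Flow B 455/1631 = 27.9%, the multi-step checkout 479/1441 = 33.2% → the multi-step checkout
Neither sweeps: Flow B wins 2 of 3 groups, the multi-step checkout wins 1. The multi-step checkout wins overall but not every group — no Simpson reversal.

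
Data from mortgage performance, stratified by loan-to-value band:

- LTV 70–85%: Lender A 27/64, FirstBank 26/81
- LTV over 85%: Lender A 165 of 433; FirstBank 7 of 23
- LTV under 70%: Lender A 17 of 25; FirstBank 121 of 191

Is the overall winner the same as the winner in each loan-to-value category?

LTV 70–85%: Lender A 27/64 = 42.2%, FirstBank 26/81 = 32.1% → Lender A
LTV over 85%: Lender A 165/433 = 38.1%, FirstBank 7/23 = 30.4% → Lender A
LTV under 70%: Lender A 17/25 = 68.0%, FirstBank 121/191 = 63.4% → Lender A
Overall: Lender A 209/522 = 40.0%, FirstBank 154/295 = 52.2% → FirstBank
Lender A wins each loan-to-value group but FirstBank wins overall — the comparison reverses. Lender A's loans skew toward LTV over 85%, which has a lower base rate.

No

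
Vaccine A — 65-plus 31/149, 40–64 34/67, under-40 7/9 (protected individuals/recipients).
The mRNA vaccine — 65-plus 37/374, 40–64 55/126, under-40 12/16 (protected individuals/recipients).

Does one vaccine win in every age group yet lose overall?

65-plus: Vaccine A 31/149 = 20.8%, the mRNA vaccine 37/374 = 9.9% → Vaccine A
40–64: Vaccine A 34/67 = 50.7%, the mRNA vaccine 55/126 = 43.7% → Vaccine A
Under-40: Vaccine A 7/9 = 77.8%, the mRNA vaccine 12/16 = 75.0% → Vaccine A
Overall: Vaccine A 72/225 = 32.0%, the mRNA vaccine 104/516 = 20.2% → Vaccine A
Vaccine A wins overall and in every age group — no reversal.

No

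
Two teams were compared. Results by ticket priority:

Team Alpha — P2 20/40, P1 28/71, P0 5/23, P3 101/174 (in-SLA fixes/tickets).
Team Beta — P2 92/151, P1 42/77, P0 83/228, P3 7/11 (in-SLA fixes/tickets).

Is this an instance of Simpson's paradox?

P2: Team Alpha 20/40 = 50.0%, Team Beta 92/151 = 60.9% → Team Beta
P1: Team Alpha 28/71 = 39.4%, Team Beta 42/77 = 54.5% → Team Beta
P0: Team Alpha 5/23 = 21.7%, Team Beta 83/228 = 36.4% → Team Beta
P3: Team Alpha 101/174 = 58.0%, Team Beta 7/11 = 63.6% → Team Beta
Overall: Team Alpha 154/308 = 50.0%, Team Beta 224/467 = 48.0% → Team Alpha
Team Beta wins each ticket group but Team Alpha wins overall — the comparison reverses. Team Beta's tickets skew toward P0, which has a lower base rate.

Yes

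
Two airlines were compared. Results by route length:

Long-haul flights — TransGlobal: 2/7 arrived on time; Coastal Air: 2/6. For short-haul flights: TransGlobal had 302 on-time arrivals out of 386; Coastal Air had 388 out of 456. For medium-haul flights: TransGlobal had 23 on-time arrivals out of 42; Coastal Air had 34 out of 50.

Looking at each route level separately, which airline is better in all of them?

Long-haul: TransGlobal 2/7 = 28.6%, Coastal Air 2/6 = 33.3% → Coastal Air
Short-haul: TransGlobal 302/386 = 78.2%, Coastal Air 388/456 = 85.1% → Coastal Air
Medium-haul: TransGlobal 23/42 = 54.8%, Coastal Air 34/50 = 68.0% → Coastal Air
Coastal Air has the higher rate in all 3 groups.

Coastal Air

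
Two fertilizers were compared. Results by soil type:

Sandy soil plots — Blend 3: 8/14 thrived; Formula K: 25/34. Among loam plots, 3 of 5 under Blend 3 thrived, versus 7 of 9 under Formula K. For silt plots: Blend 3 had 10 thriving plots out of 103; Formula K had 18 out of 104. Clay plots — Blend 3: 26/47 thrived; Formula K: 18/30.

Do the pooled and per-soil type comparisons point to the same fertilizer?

Yes

Sandy soil: Blend 3 8/14 = 57.1%, Formula K 25/34 = 73.5% → Formula K
Loam: Blend 3 3/5 = 60.0%, Formula K 7/9 = 77.8% → Formula K
Silt: Blend 3 10/103 = 9.7%, Formula K 18/104 = 17.3% → Formula K
Clay: Blend 3 26/47 = 55.3%, Formula K 18/30 = 60.0% → Formula K
Overall: Blend 3 47/169 = 27.8%, Formula K 68/177 = 38.4% → Formula K
Formula K wins overall and in every soil group — no reversal.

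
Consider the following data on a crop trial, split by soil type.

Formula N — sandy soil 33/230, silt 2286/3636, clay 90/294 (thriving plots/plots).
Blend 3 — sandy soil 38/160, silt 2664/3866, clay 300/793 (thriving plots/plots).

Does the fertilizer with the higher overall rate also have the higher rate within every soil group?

Sandy soil: Formula N 33/230 = 14.3%, Blend 3 38/160 = 23.8% → Blend 3
Silt: Formula N 2286/3636 = 62.9%, Blend 3 2664/3866 = 68.9% → Blend 3
Clay: Formula N 90/294 = 30.6%, Blend 3 300/793 = 37.8% → Blend 3
Overall: Formula N 2409/4160 = 57.9%, Blend 3 3002/4819 = 62.3% → Blend 3
Blend 3 wins overall and in every soil group — no reversal.

Yes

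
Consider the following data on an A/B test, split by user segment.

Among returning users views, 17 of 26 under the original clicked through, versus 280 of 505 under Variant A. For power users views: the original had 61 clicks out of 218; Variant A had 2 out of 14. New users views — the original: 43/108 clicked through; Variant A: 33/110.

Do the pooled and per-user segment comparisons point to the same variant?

No

Returning users: the original 17/26 = 65.4%, Variant A 280/505 = 55.4% → the original
Power users: the original 61/218 = 28.0%, Variant A 2/14 = 14.3% → the original
New users: the original 43/108 = 39.8%, Variant A 33/110 = 30.0% → the original
Overall: the original 121/352 = 34.4%, Variant A 315/629 = 50.1% → Variant A
The original wins each user group but Variant A wins overall — the comparison reverses. The original's views skew toward power users, which has a lower base rate.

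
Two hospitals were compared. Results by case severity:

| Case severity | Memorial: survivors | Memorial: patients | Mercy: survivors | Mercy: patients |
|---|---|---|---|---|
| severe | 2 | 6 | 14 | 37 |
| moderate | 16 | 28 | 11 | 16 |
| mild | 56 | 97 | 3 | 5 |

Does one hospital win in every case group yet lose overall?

Severe: Memorial 2/6 = 33.3%, Mercy 14/37 = 37.8% → Mercy
Moderate: Memorial 16/28 = 57.1%, Mercy 11/16 = 68.8% → Mercy
Mild: Memorial 56/97 = 57.7%, Mercy 3/5 = 60.0% → Mercy
Overall: Memorial 74/131 = 56.5%, Mercy 28/58 = 48.3% → Memorial
Mercy wins each case group but Memorial wins overall — the comparison reverses. Mercy's patients skew toward severe, which has a lower base rate.

Yes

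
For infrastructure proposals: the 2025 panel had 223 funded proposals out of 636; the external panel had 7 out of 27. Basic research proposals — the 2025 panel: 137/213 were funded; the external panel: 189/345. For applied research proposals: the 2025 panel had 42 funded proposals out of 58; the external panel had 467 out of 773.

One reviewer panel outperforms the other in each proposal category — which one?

Infrastructure: the 2025 panel 223/636 = 35.1%, the external panel 7/27 = 25.9% → the 2025 panel
Basic research: the 2025 panel 137/213 = 64.3%, the external panel 189/345 = 54.8% → the 2025 panel
Applied research: the 2025 panel 42/58 = 72.4%, the external panel 467/773 = 60.4% → the 2025 panel
The 2025 panel has the higher rate in all 3 groups.

the 2025 panel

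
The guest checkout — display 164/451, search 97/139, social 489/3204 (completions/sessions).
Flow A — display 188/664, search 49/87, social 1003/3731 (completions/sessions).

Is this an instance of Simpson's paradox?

Display: the guest checkout 164/451 = 36.4%, Flow A 188/664 = 28.3% → the guest checkout
Search: the guest checkout 97/139 = 69.8%, Flow A 49/87 = 56.3% → the guest checkout
Social: the guest checkout 489/3204 = 15.3%, Flow A 1003/3731 = 26.9% → Flow A
Overall: the guest checkout 750/3794 = 19.8%, Flow A 1240/4482 = 27.7% → Flow A
Neither sweeps: the guest checkout wins 2 of 3 groups, Flow A wins 1. Flow A wins overall but not every group — no Simpson reversal.

No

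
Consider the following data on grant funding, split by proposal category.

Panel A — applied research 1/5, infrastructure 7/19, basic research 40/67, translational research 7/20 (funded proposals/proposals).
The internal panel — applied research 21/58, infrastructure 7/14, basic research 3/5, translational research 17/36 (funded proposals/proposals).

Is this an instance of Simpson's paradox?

Yes

Applied research: Panel A 1/5 = 20.0%, the internal panel 21/58 = 36.2% → the internal panel
Infrastructure: Panel A 7/19 = 36.8%, the internal panel 7/14 = 50.0% → the internal panel
Basic research: Panel A 40/67 = 59.7%, the internal panel 3/5 = 60.0% → the internal panel
Translational research: Panel A 7/20 = 35.0%, the internal panel 17/36 = 47.2% → the internal panel
Overall: Panel A 55/111 = 49.5%, the internal panel 48/113 = 42.5% → Panel A
The internal panel wins each proposal group but Panel A wins overall — the comparison reverses. The internal panel's proposals skew toward applied research, which has a lower base rate.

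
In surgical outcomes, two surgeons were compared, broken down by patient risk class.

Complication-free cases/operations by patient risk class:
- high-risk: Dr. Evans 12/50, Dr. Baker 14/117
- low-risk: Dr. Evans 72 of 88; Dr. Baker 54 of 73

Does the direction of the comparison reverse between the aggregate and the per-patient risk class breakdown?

No

High-risk: Dr. Evans 12/50 = 24.0%, Dr. Baker 14/117 = 12.0% → Dr. Evans
Low-risk: Dr. Evans 72/88 = 81.8%, Dr. Baker 54/73 = 74.0% → Dr. Evans
Overall: Dr. Evans 84/138 = 60.9%, Dr. Baker 68/190 = 35.8% → Dr. Evans
Dr. Evans wins overall and in every patient risk group — no reversal.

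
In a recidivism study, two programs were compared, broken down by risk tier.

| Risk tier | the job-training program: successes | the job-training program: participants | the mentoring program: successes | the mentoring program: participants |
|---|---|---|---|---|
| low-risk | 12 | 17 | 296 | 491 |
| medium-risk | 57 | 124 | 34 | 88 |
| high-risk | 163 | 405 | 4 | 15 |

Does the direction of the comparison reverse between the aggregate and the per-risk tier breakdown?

Yes

Low-risk: the job-training program 12/17 = 70.6%, the mentoring program 296/491 = 60.3% → the job-training program
Medium-risk: the job-training program 57/124 = 46.0%, the mentoring program 34/88 = 38.6% → the job-training program
High-risk: the job-training program 163/405 = 40.2%, the mentoring program 4/15 = 26.7% → the job-training program
Overall: the job-training program 232/546 = 42.5%, the mentoring program 334/594 = 56.2% → the mentoring program
The job-training program wins each risk group but the mentoring program wins overall — the comparison reverses. The job-training program's participants skew toward high-risk, which has a lower base rate.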